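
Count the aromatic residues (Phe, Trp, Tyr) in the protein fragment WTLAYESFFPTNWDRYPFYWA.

9

Matching residues: W1, Y5, F8, F9, W13, Y16, F18, Y19, W20.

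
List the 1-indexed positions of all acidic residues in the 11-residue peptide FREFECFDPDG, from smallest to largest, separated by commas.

The acidic residues are Asp (D) and Glu (E), whose side chains end in a carboxylate group.
Matching residues: E3, E5, D8, D10.

3, 5, 8, 10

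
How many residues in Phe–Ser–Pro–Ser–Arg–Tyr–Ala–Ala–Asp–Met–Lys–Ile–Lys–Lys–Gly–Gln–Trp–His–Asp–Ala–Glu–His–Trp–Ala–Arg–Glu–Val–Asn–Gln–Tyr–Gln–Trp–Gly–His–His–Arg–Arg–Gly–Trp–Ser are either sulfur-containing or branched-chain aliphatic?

3

Sulfur-containing: C, M. Branched-chain aliphatic: I, L, V.
Sulfur-containing residues here: Met10 (1).
Branched-chain aliphatic residues here: Ile12, Val27 (2).
The two groups share no amino acid, so total = 1 + 2 = 3.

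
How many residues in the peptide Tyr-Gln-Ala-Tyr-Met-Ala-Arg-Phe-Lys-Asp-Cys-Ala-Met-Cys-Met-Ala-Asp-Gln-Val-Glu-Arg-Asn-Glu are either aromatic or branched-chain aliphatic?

Aromatic: F, W, Y. Branched-chain aliphatic: I, L, V.
Aromatic residues here: Tyr1, Tyr4, Phe8 (3).
Branched-chain aliphatic residues here: Val19 (1).
The two groups share no amino acid, so total = 3 + 1 = 4.

4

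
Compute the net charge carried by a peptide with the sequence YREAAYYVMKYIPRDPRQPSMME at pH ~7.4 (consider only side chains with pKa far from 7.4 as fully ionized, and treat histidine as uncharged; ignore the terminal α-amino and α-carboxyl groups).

+1

Near pH 7.4, K and R contribute +1 each, D and E contribute −1 each, and every other side chain (His included, as stated) is uncharged.
Positive (K, R): R2, K10, R14, R17 → +4.
Negative (D, E): E3, D15, E23 → −3.
Net charge = (+4) + (−3) = +1.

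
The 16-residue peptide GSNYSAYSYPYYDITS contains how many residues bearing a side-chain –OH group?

10

The –OH-bearing residues are Ser, Thr (aliphatic alcohols), and Tyr (phenol).
Matching residues: S2, Y4, S5, Y7, S8, Y9, Y11, Y12, T15, S16.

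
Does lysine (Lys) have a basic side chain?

Lysine (K), arginine (R), and histidine (H) have basic, nitrogen-containing side chains.
Lysine is in this group.

Yes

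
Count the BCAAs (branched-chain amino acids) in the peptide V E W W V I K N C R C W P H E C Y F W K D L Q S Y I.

Valine (V), leucine (L), and isoleucine (I) are the branched-chain amino acids.
Matching residues: V1, V5, I6, L22, I26.

5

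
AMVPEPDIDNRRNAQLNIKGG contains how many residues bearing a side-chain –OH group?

0

The –OH-bearing residues are Ser, Thr (aliphatic alcohols), and Tyr (phenol).
None of the 21 residues belong to this group.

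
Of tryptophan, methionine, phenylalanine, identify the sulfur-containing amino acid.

methionine

Cysteine (C, thiol) and methionine (M, thioether) are the two sulfur-containing amino acids.
Of the listed options, only methionine belongs to this group.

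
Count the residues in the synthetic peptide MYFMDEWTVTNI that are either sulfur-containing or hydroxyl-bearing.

5

Sulfur-containing: C, M. Hydroxyl-bearing: S, T, Y.
Sulfur-containing residues here: M1, M4 (2).
Hydroxyl-bearing residues here: Y2, T8, T10 (3).
The two groups share no amino acid, so total = 2 + 3 = 5.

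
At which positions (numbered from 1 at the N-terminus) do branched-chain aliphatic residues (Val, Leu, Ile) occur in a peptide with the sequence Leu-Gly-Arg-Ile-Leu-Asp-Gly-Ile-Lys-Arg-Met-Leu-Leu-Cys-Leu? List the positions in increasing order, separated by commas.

Matching residues: Leu1, Ile4, Leu5, Ile8, Leu12, Leu13, Leu15.

1, 4, 5, 8, 12, 13, 15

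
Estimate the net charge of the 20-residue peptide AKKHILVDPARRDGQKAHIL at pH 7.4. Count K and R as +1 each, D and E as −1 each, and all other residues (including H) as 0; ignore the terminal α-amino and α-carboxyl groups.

+3

Positive (K, R): K2, K3, R11, R12, K16 → +5.
Negative (D, E): D8, D13 → −2.
Net charge = (+5) + (−2) = +3.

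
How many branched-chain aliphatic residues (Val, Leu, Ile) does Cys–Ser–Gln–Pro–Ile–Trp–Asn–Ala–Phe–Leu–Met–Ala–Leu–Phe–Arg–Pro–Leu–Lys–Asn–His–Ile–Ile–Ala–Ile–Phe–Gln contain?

Matching residues: Ile5, Leu10, Leu13, Leu17, Ile21, Ile22, Ile24.

7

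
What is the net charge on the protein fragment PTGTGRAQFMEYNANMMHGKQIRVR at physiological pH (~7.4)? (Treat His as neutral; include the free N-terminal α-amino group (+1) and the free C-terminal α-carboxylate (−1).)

At pH ~7.4 the Lys and Arg side chains are protonated (+1), the Asp and Glu side chains are deprotonated (−1), and with His taken as neutral all other side chains carry no charge.
Positive (K, R): R6, K20, R23, R25 → +4.
Negative (D, E): E11 → −1.
The N-terminus (+1) and C-terminus (−1) cancel.
Net charge = (+4) + (−1) = +3.

+3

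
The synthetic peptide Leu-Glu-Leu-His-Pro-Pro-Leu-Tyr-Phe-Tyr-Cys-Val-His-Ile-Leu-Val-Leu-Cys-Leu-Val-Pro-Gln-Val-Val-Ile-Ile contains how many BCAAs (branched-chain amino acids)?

14

The BCAAs are Val, Leu, and Ile — aliphatic side chains with a branch point.
Matching residues: Leu1, Leu3, Leu7, Val12, Ile14, Leu15, Val16, Leu17, Leu19, Val20, Val23, Val24, Ile25, Ile26.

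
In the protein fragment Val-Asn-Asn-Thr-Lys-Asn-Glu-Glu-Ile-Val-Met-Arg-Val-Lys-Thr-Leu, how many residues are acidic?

Aspartate (D) and glutamate (E) have carboxylic-acid side chains and are the acidic amino acids.
Matching residues: Glu7, Glu8.

2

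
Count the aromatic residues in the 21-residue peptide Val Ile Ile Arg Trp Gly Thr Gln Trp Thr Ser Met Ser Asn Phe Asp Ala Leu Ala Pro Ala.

3

The aromatic amino acids are Phe (F, benzyl), Trp (W, indole), and Tyr (Y, phenol).
Matching residues: Trp5, Trp9, Phe15.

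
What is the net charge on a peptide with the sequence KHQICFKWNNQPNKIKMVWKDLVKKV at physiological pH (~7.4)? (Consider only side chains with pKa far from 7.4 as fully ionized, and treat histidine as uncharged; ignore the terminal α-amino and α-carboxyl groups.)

+6

Near pH 7.4, K and R contribute +1 each, D and E contribute −1 each, and every other side chain (His included, as stated) is uncharged.
Positive (K, R): K1, K7, K14, K16, K20, K24, K25 → +7.
Negative (D, E): D21 → −1.
Net charge = (+7) + (−1) = +6.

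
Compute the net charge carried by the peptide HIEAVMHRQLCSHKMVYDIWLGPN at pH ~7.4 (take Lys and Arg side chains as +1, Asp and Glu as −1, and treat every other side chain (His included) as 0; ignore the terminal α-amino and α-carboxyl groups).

0

Positive (K, R): R8, K14 → +2.
Negative (D, E): E3, D18 → −2.
Net charge = (+2) + (−2) = 0.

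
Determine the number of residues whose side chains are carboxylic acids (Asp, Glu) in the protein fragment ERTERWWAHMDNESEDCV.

6

Matching residues: E1, E4, D11, E13, E15, D16.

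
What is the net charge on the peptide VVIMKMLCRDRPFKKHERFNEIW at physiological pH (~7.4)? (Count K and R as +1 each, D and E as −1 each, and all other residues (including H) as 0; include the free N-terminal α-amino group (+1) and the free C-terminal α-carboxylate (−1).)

+3

Positive (K, R): K5, R9, R11, K14, K15, R18 → +6.
Negative (D, E): D10, E17, E21 → −3.
The N-terminus (+1) and C-terminus (−1) cancel.
Net charge = (+6) + (−3) = +3.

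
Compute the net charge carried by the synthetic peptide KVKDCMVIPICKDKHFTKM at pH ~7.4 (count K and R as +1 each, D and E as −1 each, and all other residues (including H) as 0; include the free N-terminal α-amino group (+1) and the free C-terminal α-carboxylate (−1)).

+3

Positive (K, R): K1, K3, K12, K14, K18 → +5.
Negative (D, E): D4, D13 → −2.
The N-terminus (+1) and C-terminus (−1) cancel.
Net charge = (+5) + (−2) = +3.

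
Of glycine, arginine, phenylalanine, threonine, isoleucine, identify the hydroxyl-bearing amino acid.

Serine (S), threonine (T), and tyrosine (Y) each carry a hydroxyl group on the side chain.
Of the listed options, only threonine belongs to this group.

threonine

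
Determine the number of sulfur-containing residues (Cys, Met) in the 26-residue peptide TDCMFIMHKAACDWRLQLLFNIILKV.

Matching residues: C3, M4, M7, C12.

4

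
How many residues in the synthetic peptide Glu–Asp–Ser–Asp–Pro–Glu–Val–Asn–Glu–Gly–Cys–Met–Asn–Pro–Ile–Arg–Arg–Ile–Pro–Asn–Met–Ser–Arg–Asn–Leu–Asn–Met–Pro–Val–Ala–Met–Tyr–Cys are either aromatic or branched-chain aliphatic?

6

Aromatic: F, W, Y. Branched-chain aliphatic: I, L, V.
Aromatic residues here: Tyr32 (1).
Branched-chain aliphatic residues here: Val7, Ile15, Ile18, Leu25, Val29 (5).
The two groups share no amino acid, so total = 1 + 5 = 6.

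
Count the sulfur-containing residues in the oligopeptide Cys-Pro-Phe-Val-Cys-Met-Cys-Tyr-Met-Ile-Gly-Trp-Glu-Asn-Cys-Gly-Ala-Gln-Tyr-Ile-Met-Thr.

7

The sulfur-bearing residues are cysteine (–SH) and methionine (–S–CH₃).
Matching residues: Cys1, Cys5, Met6, Cys7, Met9, Cys15, Met21.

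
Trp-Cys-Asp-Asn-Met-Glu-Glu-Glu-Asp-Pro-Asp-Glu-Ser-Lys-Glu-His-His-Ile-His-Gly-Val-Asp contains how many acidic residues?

9

Aspartate (D) and glutamate (E) have carboxylic-acid side chains and are the acidic amino acids.
Matching residues: Asp3, Glu6, Glu7, Glu8, Asp9, Asp11, Glu12, Glu15, Asp22.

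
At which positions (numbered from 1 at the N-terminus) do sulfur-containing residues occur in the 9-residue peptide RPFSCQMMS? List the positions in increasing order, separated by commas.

5, 7, 8

Cysteine (C, thiol) and methionine (M, thioether) are the two sulfur-containing amino acids.
Matching residues: C5, M7, M8.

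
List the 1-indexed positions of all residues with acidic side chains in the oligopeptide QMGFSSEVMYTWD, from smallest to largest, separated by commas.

Only D (aspartate) and E (glutamate) carry a side-chain carboxylic acid.
Matching residues: E7, D13.

7, 13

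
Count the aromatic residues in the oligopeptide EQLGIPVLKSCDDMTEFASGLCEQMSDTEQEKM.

1

The aromatic amino acids are Phe (F, benzyl), Trp (W, indole), and Tyr (Y, phenol).
Matching residues: F17.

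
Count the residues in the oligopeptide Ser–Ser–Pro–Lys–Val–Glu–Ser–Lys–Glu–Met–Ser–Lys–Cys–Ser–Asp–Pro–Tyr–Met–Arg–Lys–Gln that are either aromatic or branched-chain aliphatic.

Aromatic: F, W, Y. Branched-chain aliphatic: I, L, V.
Aromatic residues here: Tyr17 (1).
Branched-chain aliphatic residues here: Val5 (1).
The two groups share no amino acid, so total = 1 + 1 = 2.

2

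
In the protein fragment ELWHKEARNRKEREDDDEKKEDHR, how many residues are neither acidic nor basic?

Acidic: D, E. Basic: K, R, H. All other residues are neither.
Matching residues: L2, W3, A7, N9.

4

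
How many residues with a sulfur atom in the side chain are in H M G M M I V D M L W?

4

Only Cys (C) and Met (M) have a sulfur atom in the side chain.
Matching residues: M2, M4, M5, M9.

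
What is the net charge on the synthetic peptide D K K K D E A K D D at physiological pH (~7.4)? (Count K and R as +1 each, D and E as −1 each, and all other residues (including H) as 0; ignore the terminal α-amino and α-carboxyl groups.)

Positive (K, R): K2, K3, K4, K8 → +4.
Negative (D, E): D1, D5, E6, D9, D10 → −5.
Net charge = (+4) + (−5) = −1.

-1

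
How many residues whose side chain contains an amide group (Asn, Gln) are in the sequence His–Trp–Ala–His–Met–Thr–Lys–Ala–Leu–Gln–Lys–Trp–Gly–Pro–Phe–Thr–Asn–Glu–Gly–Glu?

Matching residues: Gln10, Asn17.

2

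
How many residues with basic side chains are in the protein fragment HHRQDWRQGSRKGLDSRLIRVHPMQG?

9

The basic amino acids are Lys (K), Arg (R), and His (H).
Matching residues: H1, H2, R3, R7, R11, K12, R17, R20, H22.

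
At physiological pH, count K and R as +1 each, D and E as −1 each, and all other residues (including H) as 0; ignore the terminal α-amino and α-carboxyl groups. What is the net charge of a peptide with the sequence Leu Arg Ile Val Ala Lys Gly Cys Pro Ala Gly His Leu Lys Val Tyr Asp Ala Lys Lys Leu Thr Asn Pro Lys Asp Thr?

Positive (K, R): Arg2, Lys6, Lys14, Lys19, Lys20, Lys25 → +6.
Negative (D, E): Asp17, Asp26 → −2.
Net charge = (+6) + (−2) = +4.

+4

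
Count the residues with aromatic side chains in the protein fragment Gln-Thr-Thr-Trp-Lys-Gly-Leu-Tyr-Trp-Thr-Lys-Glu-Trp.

4

F, W, and Y each carry an aromatic ring on the side chain.
Matching residues: Trp4, Tyr8, Trp9, Trp13.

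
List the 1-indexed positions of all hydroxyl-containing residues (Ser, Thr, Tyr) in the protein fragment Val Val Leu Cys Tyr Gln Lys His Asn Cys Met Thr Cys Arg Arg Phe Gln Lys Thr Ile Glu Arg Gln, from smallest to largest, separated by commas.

Matching residues: Tyr5, Thr12, Thr19.

5, 12, 19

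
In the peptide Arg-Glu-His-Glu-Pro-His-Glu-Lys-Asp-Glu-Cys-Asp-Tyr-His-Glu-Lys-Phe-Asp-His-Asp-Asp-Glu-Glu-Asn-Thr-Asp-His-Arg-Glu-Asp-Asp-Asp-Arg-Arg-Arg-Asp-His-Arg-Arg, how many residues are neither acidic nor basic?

6

Acidic: D, E. Basic: K, R, H. All other residues are neither.
Matching residues: Pro5, Cys11, Tyr13, Phe17, Asn24, Thr25.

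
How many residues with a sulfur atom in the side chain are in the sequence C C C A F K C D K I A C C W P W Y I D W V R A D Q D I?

Cysteine (C, thiol) and methionine (M, thioether) are the two sulfur-containing amino acids.
Matching residues: C1, C2, C3, C7, C12, C13.

6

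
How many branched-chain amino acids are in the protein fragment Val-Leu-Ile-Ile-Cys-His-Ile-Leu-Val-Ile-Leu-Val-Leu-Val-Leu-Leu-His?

14

Valine (V), leucine (L), and isoleucine (I) are the branched-chain amino acids.
Matching residues: Val1, Leu2, Ile3, Ile4, Ile7, Leu8, Val9, Ile10, Leu11, Val12, Leu13, Val14, Leu15, Leu16.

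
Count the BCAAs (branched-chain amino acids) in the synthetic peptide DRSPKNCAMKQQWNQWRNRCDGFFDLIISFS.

3

The BCAAs are Val, Leu, and Ile — aliphatic side chains with a branch point.
Matching residues: L26, I27, I28.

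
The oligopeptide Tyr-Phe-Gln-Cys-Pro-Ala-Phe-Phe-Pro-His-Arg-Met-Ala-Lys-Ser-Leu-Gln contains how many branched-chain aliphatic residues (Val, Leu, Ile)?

Matching residues: Leu16.

1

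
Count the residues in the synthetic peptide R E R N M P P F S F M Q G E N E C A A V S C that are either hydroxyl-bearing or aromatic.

Hydroxyl-bearing: S, T, Y. Aromatic: F, W, Y.
Hydroxyl-bearing residues here: S9, S21 (2).
Aromatic residues here: F8, F10 (2).
(Y belongs to both groups, but none appear in this sequence.) Total = 2 + 2 = 4.

4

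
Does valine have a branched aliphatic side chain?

Yes

Valine (V), leucine (L), and isoleucine (I) are the branched-chain amino acids.
Valine is in this group.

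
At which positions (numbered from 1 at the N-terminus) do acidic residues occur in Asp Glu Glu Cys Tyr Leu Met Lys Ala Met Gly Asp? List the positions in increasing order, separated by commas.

Only D (aspartate) and E (glutamate) carry a side-chain carboxylic acid.
Matching residues: Asp1, Glu2, Glu3, Asp12.

1, 2, 3, 12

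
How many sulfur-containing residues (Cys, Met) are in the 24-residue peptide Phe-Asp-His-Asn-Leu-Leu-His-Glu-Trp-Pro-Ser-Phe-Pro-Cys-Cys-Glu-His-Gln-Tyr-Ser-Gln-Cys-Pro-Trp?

Matching residues: Cys14, Cys15, Cys22.

3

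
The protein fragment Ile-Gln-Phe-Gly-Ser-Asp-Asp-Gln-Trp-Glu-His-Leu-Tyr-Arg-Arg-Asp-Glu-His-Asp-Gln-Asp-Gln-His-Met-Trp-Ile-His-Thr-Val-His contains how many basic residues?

Lysine (K), arginine (R), and histidine (H) have basic, nitrogen-containing side chains.
Matching residues: His11, Arg14, Arg15, His18, His23, His27, His30.

7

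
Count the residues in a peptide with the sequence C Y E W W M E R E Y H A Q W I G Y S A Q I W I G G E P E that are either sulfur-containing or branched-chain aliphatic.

5

Sulfur-containing: C, M. Branched-chain aliphatic: I, L, V.
Sulfur-containing residues here: C1, M6 (2).
Branched-chain aliphatic residues here: I15, I21, I23 (3).
The two groups share no amino acid, so total = 2 + 3 = 5.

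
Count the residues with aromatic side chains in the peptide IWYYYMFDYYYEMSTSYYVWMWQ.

12

F, W, and Y each carry an aromatic ring on the side chain.
Matching residues: W2, Y3, Y4, Y5, F7, Y9, Y10, Y11, Y17, Y18, W20, W22.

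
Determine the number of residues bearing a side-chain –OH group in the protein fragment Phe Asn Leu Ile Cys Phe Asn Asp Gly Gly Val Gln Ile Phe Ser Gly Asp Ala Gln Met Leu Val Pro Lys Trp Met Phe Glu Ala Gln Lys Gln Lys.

Serine (S), threonine (T), and tyrosine (Y) each carry a hydroxyl group on the side chain.
Matching residues: Ser15.

1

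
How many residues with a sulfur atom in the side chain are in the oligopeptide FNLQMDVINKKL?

The sulfur-bearing residues are cysteine (–SH) and methionine (–S–CH₃).
Matching residues: M5.

1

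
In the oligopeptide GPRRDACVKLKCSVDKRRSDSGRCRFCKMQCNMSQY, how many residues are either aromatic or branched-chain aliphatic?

5

Aromatic: F, W, Y. Branched-chain aliphatic: I, L, V.
Aromatic residues here: F26, Y36 (2).
Branched-chain aliphatic residues here: V8, L10, V14 (3).
The two groups share no amino acid, so total = 2 + 3 = 5.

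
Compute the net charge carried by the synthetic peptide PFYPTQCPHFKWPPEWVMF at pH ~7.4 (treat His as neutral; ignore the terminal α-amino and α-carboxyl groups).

0

The side chains ionized at physiological pH are Lys/Arg (+1) and Asp/Glu (−1); with His treated as neutral, nothing else contributes.
Positive (K, R): K11 → +1.
Negative (D, E): E15 → −1.
Net charge = (+1) + (−1) = 0.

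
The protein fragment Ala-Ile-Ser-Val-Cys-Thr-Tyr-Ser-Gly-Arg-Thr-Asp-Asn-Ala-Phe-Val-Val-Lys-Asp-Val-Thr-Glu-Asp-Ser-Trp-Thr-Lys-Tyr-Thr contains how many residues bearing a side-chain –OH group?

10

S, T, and Y are the three residues with a side-chain hydroxyl.
Matching residues: Ser3, Thr6, Tyr7, Ser8, Thr11, Thr21, Ser24, Thr26, Tyr28, Thr29.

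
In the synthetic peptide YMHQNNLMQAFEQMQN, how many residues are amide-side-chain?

7

Asparagine (N) and glutamine (Q) have uncharged amide side chains.
Matching residues: Q4, N5, N6, Q9, Q13, Q15, N16.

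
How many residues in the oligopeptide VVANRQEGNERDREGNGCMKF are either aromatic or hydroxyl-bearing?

Aromatic: F, W, Y. Hydroxyl-bearing: S, T, Y.
Aromatic residues here: F21 (1).
Hydroxyl-bearing residues here: none (0).
(Y belongs to both groups, but none appear in this sequence.) Total = 1 + 0 = 1.

1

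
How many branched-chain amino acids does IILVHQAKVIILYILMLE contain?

The BCAAs are Val, Leu, and Ile — aliphatic side chains with a branch point.
Matching residues: I1, I2, L3, V4, V9, I10, I11, L12, I14, L15, L17.

11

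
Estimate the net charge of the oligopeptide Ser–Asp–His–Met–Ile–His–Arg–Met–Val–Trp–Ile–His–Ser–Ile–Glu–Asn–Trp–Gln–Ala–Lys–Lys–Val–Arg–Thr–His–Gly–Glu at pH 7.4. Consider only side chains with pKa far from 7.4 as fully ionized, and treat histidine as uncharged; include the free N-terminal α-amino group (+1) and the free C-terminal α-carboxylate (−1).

Near pH 7.4, K and R contribute +1 each, D and E contribute −1 each, and every other side chain (His included, as stated) is uncharged.
Positive (K, R): Arg7, Lys20, Lys21, Arg23 → +4.
Negative (D, E): Asp2, Glu15, Glu27 → −3.
The N-terminus (+1) and C-terminus (−1) cancel.
Net charge = (+4) + (−3) = +1.

+1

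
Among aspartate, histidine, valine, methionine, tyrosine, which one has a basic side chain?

The basic amino acids are Lys (K), Arg (R), and His (H).
Of the listed options, only histidine belongs to this group.

histidine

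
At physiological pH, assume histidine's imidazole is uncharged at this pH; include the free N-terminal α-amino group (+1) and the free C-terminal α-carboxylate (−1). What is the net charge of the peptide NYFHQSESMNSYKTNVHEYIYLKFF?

0

At pH ~7.4 the Lys and Arg side chains are protonated (+1), the Asp and Glu side chains are deprotonated (−1), and with His taken as neutral all other side chains carry no charge.
Positive (K, R): K13, K23 → +2.
Negative (D, E): E7, E18 → −2.
The N-terminus (+1) and C-terminus (−1) cancel.
Net charge = (+2) + (−2) = 0.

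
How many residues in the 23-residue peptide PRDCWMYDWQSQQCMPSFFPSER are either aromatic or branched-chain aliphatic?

Aromatic: F, W, Y. Branched-chain aliphatic: I, L, V.
Aromatic residues here: W5, Y7, W9, F18, F19 (5).
Branched-chain aliphatic residues here: none (0).
The two groups share no amino acid, so total = 5 + 0 = 5.

5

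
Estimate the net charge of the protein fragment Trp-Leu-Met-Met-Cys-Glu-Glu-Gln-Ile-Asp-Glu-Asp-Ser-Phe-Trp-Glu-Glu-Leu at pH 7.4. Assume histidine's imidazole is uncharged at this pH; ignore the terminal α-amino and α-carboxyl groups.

-7

Near pH 7.4, K and R contribute +1 each, D and E contribute −1 each, and every other side chain (His included, as stated) is uncharged.
Positive (K, R): none → +0.
Negative (D, E): Glu6, Glu7, Asp10, Glu11, Asp12, Glu16, Glu17 → −7.
Net charge = (+0) + (−7) = −7.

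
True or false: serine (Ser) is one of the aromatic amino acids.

Phenylalanine (F), tryptophan (W), and tyrosine (Y) have aromatic ring side chains.
Serine is not in this group.

False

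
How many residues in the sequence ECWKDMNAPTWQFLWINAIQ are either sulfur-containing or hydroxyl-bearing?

3

Sulfur-containing: C, M. Hydroxyl-bearing: S, T, Y.
Sulfur-containing residues here: C2, M6 (2).
Hydroxyl-bearing residues here: T10 (1).
The two groups share no amino acid, so total = 2 + 1 = 3.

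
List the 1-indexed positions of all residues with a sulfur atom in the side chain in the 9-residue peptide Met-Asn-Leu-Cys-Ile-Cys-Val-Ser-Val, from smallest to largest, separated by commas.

The sulfur-bearing residues are cysteine (–SH) and methionine (–S–CH₃).
Matching residues: Met1, Cys4, Cys6.

1, 4, 6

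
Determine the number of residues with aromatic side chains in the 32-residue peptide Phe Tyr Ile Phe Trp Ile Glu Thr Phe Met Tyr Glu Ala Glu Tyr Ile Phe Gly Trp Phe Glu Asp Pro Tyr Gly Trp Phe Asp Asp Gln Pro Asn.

The aromatic amino acids are Phe (F, benzyl), Trp (W, indole), and Tyr (Y, phenol).
Matching residues: Phe1, Tyr2, Phe4, Trp5, Phe9, Tyr11, Tyr15, Phe17, Trp19, Phe20, Tyr24, Trp26, Phe27.

13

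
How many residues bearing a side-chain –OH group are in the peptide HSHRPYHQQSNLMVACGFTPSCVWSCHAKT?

7

The –OH-bearing residues are Ser, Thr (aliphatic alcohols), and Tyr (phenol).
Matching residues: S2, Y6, S10, T19, S21, S25, T30.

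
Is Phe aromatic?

The aromatic amino acids are Phe (F, benzyl), Trp (W, indole), and Tyr (Y, phenol).
Phenylalanine is in this group.

Yes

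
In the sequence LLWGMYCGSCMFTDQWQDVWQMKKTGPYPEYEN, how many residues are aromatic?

The aromatic amino acids are Phe (F, benzyl), Trp (W, indole), and Tyr (Y, phenol).
Matching residues: W3, Y6, F12, W16, W20, Y28, Y31.

7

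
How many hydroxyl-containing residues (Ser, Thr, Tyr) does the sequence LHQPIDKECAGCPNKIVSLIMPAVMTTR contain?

Matching residues: S18, T26, T27.

3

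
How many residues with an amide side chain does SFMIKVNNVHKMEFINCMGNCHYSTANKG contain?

Only N (asparagine) and Q (glutamine) carry a side-chain carboxamide.
Matching residues: N7, N8, N16, N20, N27.

5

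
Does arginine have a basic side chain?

Yes

The basic amino acids are Lys (K), Arg (R), and His (H).
Arginine is in this group.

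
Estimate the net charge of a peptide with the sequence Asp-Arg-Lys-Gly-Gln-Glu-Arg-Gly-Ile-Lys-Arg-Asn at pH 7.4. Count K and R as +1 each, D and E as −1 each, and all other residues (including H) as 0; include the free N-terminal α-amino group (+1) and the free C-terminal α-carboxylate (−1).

Positive (K, R): Arg2, Lys3, Arg7, Lys10, Arg11 → +5.
Negative (D, E): Asp1, Glu6 → −2.
The N-terminus (+1) and C-terminus (−1) cancel.
Net charge = (+5) + (−2) = +3.

+3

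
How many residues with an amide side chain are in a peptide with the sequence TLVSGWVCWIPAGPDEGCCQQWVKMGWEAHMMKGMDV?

The amide-side-chain residues are Asn (N) and Gln (Q).
Matching residues: Q20, Q21.

2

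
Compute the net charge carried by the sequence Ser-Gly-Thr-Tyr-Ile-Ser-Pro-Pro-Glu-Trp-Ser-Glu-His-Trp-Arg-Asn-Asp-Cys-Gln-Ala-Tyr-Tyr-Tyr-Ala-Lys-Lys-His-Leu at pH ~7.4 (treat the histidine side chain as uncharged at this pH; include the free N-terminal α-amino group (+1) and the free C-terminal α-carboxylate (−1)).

0

Near pH 7.4, K and R contribute +1 each, D and E contribute −1 each, and every other side chain (His included, as stated) is uncharged.
Positive (K, R): Arg15, Lys25, Lys26 → +3.
Negative (D, E): Glu9, Glu12, Asp17 → −3.
The N-terminus (+1) and C-terminus (−1) cancel.
Net charge = (+3) + (−3) = 0.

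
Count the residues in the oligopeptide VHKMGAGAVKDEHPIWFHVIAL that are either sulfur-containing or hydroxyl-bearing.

1

Sulfur-containing: C, M. Hydroxyl-bearing: S, T, Y.
Sulfur-containing residues here: M4 (1).
Hydroxyl-bearing residues here: none (0).
The two groups share no amino acid, so total = 1 + 0 = 1.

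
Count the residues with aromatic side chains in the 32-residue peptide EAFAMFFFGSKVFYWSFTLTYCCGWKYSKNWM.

12

Phenylalanine (F), tryptophan (W), and tyrosine (Y) have aromatic ring side chains.
Matching residues: F3, F6, F7, F8, F13, Y14, W15, F17, Y21, W25, Y27, W31.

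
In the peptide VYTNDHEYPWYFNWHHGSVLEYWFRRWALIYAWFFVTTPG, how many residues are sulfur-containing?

Cysteine (C, thiol) and methionine (M, thioether) are the two sulfur-containing amino acids.
None of the 40 residues belong to this group.

0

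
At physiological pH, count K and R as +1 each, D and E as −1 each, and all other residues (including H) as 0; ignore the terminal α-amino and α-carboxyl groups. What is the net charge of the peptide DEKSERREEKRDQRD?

Positive (K, R): K3, R6, R7, K10, R11, R14 → +6.
Negative (D, E): D1, E2, E5, E8, E9, D12, D15 → −7.
Net charge = (+6) + (−7) = −1.

-1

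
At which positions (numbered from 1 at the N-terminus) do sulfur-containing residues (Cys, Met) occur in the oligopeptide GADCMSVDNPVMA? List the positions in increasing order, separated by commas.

4, 5, 12

Matching residues: C4, M5, M12.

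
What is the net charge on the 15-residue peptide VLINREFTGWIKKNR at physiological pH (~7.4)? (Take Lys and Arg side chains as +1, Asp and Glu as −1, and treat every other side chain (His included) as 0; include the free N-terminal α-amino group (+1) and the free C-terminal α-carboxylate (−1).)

Positive (K, R): R5, K12, K13, R15 → +4.
Negative (D, E): E6 → −1.
The N-terminus (+1) and C-terminus (−1) cancel.
Net charge = (+4) + (−1) = +3.

+3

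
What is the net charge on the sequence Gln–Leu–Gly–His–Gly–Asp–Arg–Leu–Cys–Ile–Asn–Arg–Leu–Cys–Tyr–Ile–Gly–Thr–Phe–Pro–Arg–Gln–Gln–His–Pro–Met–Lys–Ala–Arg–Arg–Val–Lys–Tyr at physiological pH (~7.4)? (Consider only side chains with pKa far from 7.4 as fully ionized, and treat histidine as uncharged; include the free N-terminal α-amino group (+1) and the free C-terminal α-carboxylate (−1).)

At pH ~7.4 the Lys and Arg side chains are protonated (+1), the Asp and Glu side chains are deprotonated (−1), and with His taken as neutral all other side chains carry no charge.
Positive (K, R): Arg7, Arg12, Arg21, Lys27, Arg29, Arg30, Lys32 → +7.
Negative (D, E): Asp6 → −1.
The N-terminus (+1) and C-terminus (−1) cancel.
Net charge = (+7) + (−1) = +6.

+6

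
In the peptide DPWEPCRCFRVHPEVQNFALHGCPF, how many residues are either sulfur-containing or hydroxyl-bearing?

Sulfur-containing: C, M. Hydroxyl-bearing: S, T, Y.
Sulfur-containing residues here: C6, C8, C23 (3).
Hydroxyl-bearing residues here: none (0).
The two groups share no amino acid, so total = 3 + 0 = 3.

3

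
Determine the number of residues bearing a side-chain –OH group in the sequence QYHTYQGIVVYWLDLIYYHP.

The –OH-bearing residues are Ser, Thr (aliphatic alcohols), and Tyr (phenol).
Matching residues: Y2, T4, Y5, Y11, Y17, Y18.

6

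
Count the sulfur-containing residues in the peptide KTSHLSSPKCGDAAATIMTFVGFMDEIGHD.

The sulfur-bearing residues are cysteine (–SH) and methionine (–S–CH₃).
Matching residues: C10, M18, M24.

3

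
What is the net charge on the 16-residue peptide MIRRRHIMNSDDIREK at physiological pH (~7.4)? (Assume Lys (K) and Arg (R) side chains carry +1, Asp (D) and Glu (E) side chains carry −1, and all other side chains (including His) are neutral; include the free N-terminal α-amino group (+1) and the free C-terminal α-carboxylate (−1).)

+2

Positive (K, R): R3, R4, R5, R14, K16 → +5.
Negative (D, E): D11, D12, E15 → −3.
The N-terminus (+1) and C-terminus (−1) cancel.
Net charge = (+5) + (−3) = +2.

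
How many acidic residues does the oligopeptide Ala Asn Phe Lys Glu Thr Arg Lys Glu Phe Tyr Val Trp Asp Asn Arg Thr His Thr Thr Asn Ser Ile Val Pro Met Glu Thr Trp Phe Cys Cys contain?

The acidic residues are Asp (D) and Glu (E), whose side chains end in a carboxylate group.
Matching residues: Glu5, Glu9, Asp14, Glu27.

4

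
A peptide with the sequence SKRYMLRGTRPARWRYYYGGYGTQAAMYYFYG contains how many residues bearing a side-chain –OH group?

S, T, and Y are the three residues with a side-chain hydroxyl.
Matching residues: S1, Y4, T9, Y16, Y17, Y18, Y21, T23, Y28, Y29, Y31.

11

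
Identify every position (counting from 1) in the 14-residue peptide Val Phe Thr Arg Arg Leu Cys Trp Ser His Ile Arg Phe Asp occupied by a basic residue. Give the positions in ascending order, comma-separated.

4, 5, 10, 12

Lysine (K), arginine (R), and histidine (H) have basic, nitrogen-containing side chains.
Matching residues: Arg4, Arg5, His10, Arg12.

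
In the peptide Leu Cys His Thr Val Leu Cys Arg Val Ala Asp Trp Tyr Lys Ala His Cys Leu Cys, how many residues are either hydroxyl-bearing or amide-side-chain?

2

Hydroxyl-bearing: S, T, Y. Amide-side-chain: N, Q.
Hydroxyl-bearing residues here: Thr4, Tyr13 (2).
Amide-side-chain residues here: none (0).
The two groups share no amino acid, so total = 2 + 0 = 2.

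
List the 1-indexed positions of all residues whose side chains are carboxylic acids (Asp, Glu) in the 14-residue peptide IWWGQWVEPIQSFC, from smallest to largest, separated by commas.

8

Matching residues: E8.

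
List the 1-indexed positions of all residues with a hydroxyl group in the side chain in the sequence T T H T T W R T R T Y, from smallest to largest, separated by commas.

1, 2, 4, 5, 8, 10, 11

S, T, and Y are the three residues with a side-chain hydroxyl.
Matching residues: T1, T2, T4, T5, T8, T10, Y11.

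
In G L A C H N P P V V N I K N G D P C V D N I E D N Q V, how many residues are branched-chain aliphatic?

7

The BCAAs are Val, Leu, and Ile — aliphatic side chains with a branch point.
Matching residues: L2, V9, V10, I12, V19, I22, V27.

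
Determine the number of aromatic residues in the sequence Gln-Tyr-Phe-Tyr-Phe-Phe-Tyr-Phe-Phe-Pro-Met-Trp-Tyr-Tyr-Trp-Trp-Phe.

14

Phenylalanine (F), tryptophan (W), and tyrosine (Y) have aromatic ring side chains.
Matching residues: Tyr2, Phe3, Tyr4, Phe5, Phe6, Tyr7, Phe8, Phe9, Trp12, Tyr13, Tyr14, Trp15, Trp16, Phe17.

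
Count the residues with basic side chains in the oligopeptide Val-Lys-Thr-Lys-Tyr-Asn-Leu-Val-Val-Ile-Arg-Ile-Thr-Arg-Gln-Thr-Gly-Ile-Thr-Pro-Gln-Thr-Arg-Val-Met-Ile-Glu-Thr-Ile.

5

The basic amino acids are Lys (K), Arg (R), and His (H).
Matching residues: Lys2, Lys4, Arg11, Arg14, Arg23.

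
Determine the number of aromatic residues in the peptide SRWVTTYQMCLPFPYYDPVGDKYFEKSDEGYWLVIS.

F, W, and Y each carry an aromatic ring on the side chain.
Matching residues: W3, Y7, F13, Y15, Y16, Y23, F24, Y31, W32.

9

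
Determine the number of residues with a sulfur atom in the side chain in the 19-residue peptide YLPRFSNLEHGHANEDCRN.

1

Only Cys (C) and Met (M) have a sulfur atom in the side chain.
Matching residues: C17.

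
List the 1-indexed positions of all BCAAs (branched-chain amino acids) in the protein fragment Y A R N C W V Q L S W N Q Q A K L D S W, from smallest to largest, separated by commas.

The BCAAs are Val, Leu, and Ile — aliphatic side chains with a branch point.
Matching residues: V7, L9, L17.

7, 9, 17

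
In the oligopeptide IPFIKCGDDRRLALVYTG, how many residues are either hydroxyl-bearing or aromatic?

3

Hydroxyl-bearing: S, T, Y. Aromatic: F, W, Y.
Hydroxyl-bearing residues here: Y16, T17 (2).
Aromatic residues here: F3, Y16 (2).
Y is in both groups, so the 1 Y residue must not be double-counted.
Total = 2 + 2 − 1 = 3.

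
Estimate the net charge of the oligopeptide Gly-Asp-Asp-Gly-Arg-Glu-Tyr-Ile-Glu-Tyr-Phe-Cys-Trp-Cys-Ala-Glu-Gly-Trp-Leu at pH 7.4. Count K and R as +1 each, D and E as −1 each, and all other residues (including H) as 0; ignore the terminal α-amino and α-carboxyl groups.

-4

Positive (K, R): Arg5 → +1.
Negative (D, E): Asp2, Asp3, Glu6, Glu9, Glu16 → −5.
Net charge = (+1) + (−5) = −4.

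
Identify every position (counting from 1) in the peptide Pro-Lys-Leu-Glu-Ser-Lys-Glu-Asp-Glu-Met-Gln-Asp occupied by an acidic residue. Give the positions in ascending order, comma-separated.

Matching residues: Glu4, Glu7, Asp8, Glu9, Asp12.

4, 7, 8, 9, 12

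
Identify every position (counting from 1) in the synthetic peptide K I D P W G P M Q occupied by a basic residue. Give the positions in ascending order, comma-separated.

Lysine (K), arginine (R), and histidine (H) have basic, nitrogen-containing side chains.
Matching residues: K1.

1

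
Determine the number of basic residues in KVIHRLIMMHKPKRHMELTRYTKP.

The basic amino acids are Lys (K), Arg (R), and His (H).
Matching residues: K1, H4, R5, H10, K11, K13, R14, H15, R20, K23.

10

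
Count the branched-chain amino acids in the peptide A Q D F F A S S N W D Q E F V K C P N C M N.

V, L, and I make up the branched-chain aliphatic group.
Matching residues: V15.

1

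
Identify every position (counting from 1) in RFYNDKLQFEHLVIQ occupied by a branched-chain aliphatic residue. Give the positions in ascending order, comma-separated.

7, 12, 13, 14

Matching residues: L7, L12, V13, I14.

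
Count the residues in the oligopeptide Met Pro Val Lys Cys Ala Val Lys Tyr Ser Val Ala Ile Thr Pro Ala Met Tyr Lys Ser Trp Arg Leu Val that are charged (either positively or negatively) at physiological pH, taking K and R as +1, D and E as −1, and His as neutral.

4

Charged side chains at pH ~7.4: K, R (positive); D, E (negative).
Matching residues: Lys4, Lys8, Lys19, Arg22.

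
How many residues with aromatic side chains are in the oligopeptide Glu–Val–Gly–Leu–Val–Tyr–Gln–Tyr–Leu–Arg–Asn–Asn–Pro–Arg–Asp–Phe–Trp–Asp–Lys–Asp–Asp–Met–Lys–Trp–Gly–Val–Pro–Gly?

5

The aromatic amino acids are Phe (F, benzyl), Trp (W, indole), and Tyr (Y, phenol).
Matching residues: Tyr6, Tyr8, Phe16, Trp17, Trp24.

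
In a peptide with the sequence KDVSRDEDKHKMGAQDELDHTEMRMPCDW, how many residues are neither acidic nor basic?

13

Acidic: D, E. Basic: K, R, H. All other residues are neither.
Matching residues: V3, S4, M12, G13, A14, Q15, L18, T21, M23, M25, P26, C27, W29.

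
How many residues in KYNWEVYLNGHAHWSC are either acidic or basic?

Acidic: D, E. Basic: H, K, R.
Acidic residues here: E5 (1).
Basic residues here: K1, H11, H13 (3).
The two groups share no amino acid, so total = 1 + 3 = 4.

4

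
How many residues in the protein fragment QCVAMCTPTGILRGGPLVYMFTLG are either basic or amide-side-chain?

2

Basic: H, K, R. Amide-side-chain: N, Q.
Basic residues here: R13 (1).
Amide-side-chain residues here: Q1 (1).
The two groups share no amino acid, so total = 1 + 1 = 2.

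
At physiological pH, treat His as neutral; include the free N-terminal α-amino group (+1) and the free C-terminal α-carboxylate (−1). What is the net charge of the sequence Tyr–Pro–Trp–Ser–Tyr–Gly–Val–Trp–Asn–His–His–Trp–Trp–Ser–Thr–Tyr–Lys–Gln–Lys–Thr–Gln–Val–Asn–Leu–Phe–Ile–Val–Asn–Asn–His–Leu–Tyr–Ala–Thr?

+2

Near pH 7.4, K and R contribute +1 each, D and E contribute −1 each, and every other side chain (His included, as stated) is uncharged.
Positive (K, R): Lys17, Lys19 → +2.
Negative (D, E): none → −0.
The N-terminus (+1) and C-terminus (−1) cancel.
Net charge = (+2) + (−0) = +2.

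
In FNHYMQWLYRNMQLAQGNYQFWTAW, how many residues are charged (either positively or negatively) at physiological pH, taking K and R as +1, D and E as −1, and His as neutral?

1

Charged side chains at pH ~7.4: K, R (positive); D, E (negative).
Matching residues: R10.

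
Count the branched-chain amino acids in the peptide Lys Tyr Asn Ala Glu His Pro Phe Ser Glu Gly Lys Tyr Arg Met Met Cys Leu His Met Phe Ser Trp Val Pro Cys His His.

2

Valine (V), leucine (L), and isoleucine (I) are the branched-chain amino acids.
Matching residues: Leu18, Val24.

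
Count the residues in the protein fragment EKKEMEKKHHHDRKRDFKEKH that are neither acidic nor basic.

2

Acidic: D, E. Basic: K, R, H. All other residues are neither.
Matching residues: M5, F17.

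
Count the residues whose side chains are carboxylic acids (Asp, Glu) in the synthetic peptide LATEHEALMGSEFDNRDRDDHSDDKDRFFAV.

10

Matching residues: E4, E6, E12, D14, D17, D19, D20, D23, D24, D26.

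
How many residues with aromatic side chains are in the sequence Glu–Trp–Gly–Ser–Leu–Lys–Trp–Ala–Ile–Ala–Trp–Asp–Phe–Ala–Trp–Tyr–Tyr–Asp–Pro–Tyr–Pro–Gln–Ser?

F, W, and Y each carry an aromatic ring on the side chain.
Matching residues: Trp2, Trp7, Trp11, Phe13, Trp15, Tyr16, Tyr17, Tyr20.

8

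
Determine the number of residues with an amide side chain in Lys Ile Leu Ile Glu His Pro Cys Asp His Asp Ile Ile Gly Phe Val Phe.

0

Only N (asparagine) and Q (glutamine) carry a side-chain carboxamide.
None of the 17 residues belong to this group.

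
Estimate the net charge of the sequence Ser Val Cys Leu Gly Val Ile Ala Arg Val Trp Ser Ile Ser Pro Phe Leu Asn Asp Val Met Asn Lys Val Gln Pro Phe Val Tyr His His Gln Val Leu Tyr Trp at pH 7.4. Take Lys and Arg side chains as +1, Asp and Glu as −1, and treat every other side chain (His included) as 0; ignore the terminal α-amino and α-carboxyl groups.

Positive (K, R): Arg9, Lys23 → +2.
Negative (D, E): Asp19 → −1.
Net charge = (+2) + (−1) = +1.

+1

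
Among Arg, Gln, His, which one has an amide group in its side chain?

Gln

The amide-side-chain residues are Asn (N) and Gln (Q).
Of the listed options, only Gln belongs to this group.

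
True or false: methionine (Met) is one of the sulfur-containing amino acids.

True

Cysteine (C, thiol) and methionine (M, thioether) are the two sulfur-containing amino acids.
Methionine is in this group.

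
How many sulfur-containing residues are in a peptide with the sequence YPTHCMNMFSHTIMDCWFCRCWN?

Cysteine (C, thiol) and methionine (M, thioether) are the two sulfur-containing amino acids.
Matching residues: C5, M6, M8, M14, C16, C19, C21.

7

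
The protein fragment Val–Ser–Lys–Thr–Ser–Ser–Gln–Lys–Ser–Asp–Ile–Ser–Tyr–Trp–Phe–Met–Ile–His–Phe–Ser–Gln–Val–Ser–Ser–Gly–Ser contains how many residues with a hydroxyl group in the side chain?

11

Serine (S), threonine (T), and tyrosine (Y) each carry a hydroxyl group on the side chain.
Matching residues: Ser2, Thr4, Ser5, Ser6, Ser9, Ser12, Tyr13, Ser20, Ser23, Ser24, Ser26.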